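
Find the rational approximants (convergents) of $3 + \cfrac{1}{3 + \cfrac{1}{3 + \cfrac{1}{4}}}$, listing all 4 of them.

3/1, 10/3, 33/10, 142/43

Using the convergent recurrence p_i = a_i*p_{i-1} + p_{i-2}, q_i = a_i*q_{i-1} + q_{i-2} with p_{-2}=0, p_{-1}=1, q_{-2}=1, q_{-1}=0:
  i=0: a_0=3, p_0 = 3*1 + 0 = 3, q_0 = 3*0 + 1 = 1.
  i=1: a_1=3, p_1 = 3*3 + 1 = 10, q_1 = 3*1 + 0 = 3.
  i=2: a_2=3, p_2 = 3*10 + 3 = 33, q_2 = 3*3 + 1 = 10.
  i=3: a_3=4, p_3 = 4*33 + 10 = 142, q_3 = 4*10 + 3 = 43.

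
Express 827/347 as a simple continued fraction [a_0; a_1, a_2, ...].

[2; 2, 1, 1, 1, 1, 3, 1, 5]

Run the Euclidean algorithm on 827 and 347; the successive quotients are the partial quotients a_0, a_1, ... (each step inverts the fractional part left over by the previous one):
  827 = 2*347 + 133, so a_0 = 2.
  347 = 2*133 + 81, so a_1 = 2.
  133 = 1*81 + 52, so a_2 = 1.
  81 = 1*52 + 29, so a_3 = 1.
  52 = 1*29 + 23, so a_4 = 1.
  29 = 1*23 + 6, so a_5 = 1.
  23 = 3*6 + 5, so a_6 = 3.
  6 = 1*5 + 1, so a_7 = 1.
  5 = 5*1 + 0, so a_8 = 5.
The remainder reaches 0 after 9 divisions, so the expansion has 9 partial quotients, read off in order.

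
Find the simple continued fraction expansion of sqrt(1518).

Write x_i = (sqrt(1518) + m_i)/d_i with (m_0, d_0) = (0, 1). a_0 = floor(sqrt(1518)) = 38, since 38^2 = 1444 <= 1518 < 1521 = 39^2.
Iterate m_{i+1} = d_i*a_i - m_i, d_{i+1} = (1518 - m_{i+1}^2)/d_i, a_{i+1} = floor((a_0 + m_{i+1})/d_{i+1}):
  m_1 = 1*38 - 0 = 38, d_1 = (1518 - 38^2)/1 = 74/1 = 74, a_1 = floor((38 + 38)/74) = 1.
  m_2 = 74*1 - 38 = 36, d_2 = (1518 - 36^2)/74 = 222/74 = 3, a_2 = floor((38 + 36)/3) = 24.
  m_3 = 3*24 - 36 = 36, d_3 = (1518 - 36^2)/3 = 222/3 = 74, a_3 = floor((38 + 36)/74) = 1.
  m_4 = 74*1 - 36 = 38, d_4 = (1518 - 38^2)/74 = 74/74 = 1, a_4 = floor((38 + 38)/1) = 76.
  m_5 = 1*76 - 38 = 38, d_5 = (1518 - 38^2)/1 = 74/1 = 74: (m_5, d_5) = (m_1, d_1) = (38, 74), so from here the quotients repeat a_1, ..., a_4; the period length is 4.
Hence the expansion of sqrt(1518) is a_0 = 38 followed by the repeating block 1, 24, 1, 76 (period 4).

[38; (1, 24, 1, 76)]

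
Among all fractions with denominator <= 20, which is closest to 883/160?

105/19

Expand x = 883/160 as a continued fraction with the Euclidean algorithm:
  883 = 5*160 + 83, so a_0 = 5.
  160 = 1*83 + 77, so a_1 = 1.
  83 = 1*77 + 6, so a_2 = 1.
  77 = 12*6 + 5, so a_3 = 12.
  6 = 1*5 + 1, so a_4 = 1.
  5 = 5*1 + 0, so a_5 = 5.
so x = [5; 1, 1, 12, 1, 5].
Convergents (p_i = a_i*p_{i-1} + p_{i-2}, q_i = a_i*q_{i-1} + q_{i-2} with p_{-2}=0, p_{-1}=1, q_{-2}=1, q_{-1}=0), until the denominator exceeds 20:
  i=0: a_0=5, p_0 = 5*1 + 0 = 5, q_0 = 5*0 + 1 = 1.
  i=1: a_1=1, p_1 = 1*5 + 1 = 6, q_1 = 1*1 + 0 = 1.
  i=2: a_2=1, p_2 = 1*6 + 5 = 11, q_2 = 1*1 + 1 = 2.
  i=3: a_3=12, p_3 = 12*11 + 6 = 138, q_3 = 12*2 + 1 = 25.
q_3 = 25 > 20, so the last convergent with denominator <= 20 is p_2/q_2 = 11/2.
The closest fraction with denominator <= 20 is either p_2/q_2 or the intermediate fraction (k*p_2 + p_1)/(k*q_2 + q_1) with the largest k >= 1 whose denominator stays <= 20; these approach x as k grows, and every other convergent or intermediate fraction in range is farther away.
Largest k: floor((20 - q_1)/q_2) = floor((20 - 1)/2) = 9.
That gives (9*11 + 6)/(9*2 + 1) = 105/19.
Compare the errors: |x - 11/2| = |883*2 - 11*160|/(160*2) = 6/320, and |x - 105/19| = |883*19 - 105*160|/(160*19) = 23/3040.
Cross-multiplying, 23*320 = 7360 < 18240 = 6*3040, so 23/3040 is smaller: the intermediate fraction 105/19 is closer to x than 11/2.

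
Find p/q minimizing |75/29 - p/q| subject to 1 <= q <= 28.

Expand x = 75/29 as a continued fraction with the Euclidean algorithm:
  75 = 2*29 + 17, so a_0 = 2.
  29 = 1*17 + 12, so a_1 = 1.
  17 = 1*12 + 5, so a_2 = 1.
  12 = 2*5 + 2, so a_3 = 2.
  5 = 2*2 + 1, so a_4 = 2.
  2 = 2*1 + 0, so a_5 = 2.
so x = [2; 1, 1, 2, 2, 2].
Convergents (p_i = a_i*p_{i-1} + p_{i-2}, q_i = a_i*q_{i-1} + q_{i-2} with p_{-2}=0, p_{-1}=1, q_{-2}=1, q_{-1}=0), until the denominator exceeds 28:
  i=0: a_0=2, p_0 = 2*1 + 0 = 2, q_0 = 2*0 + 1 = 1.
  i=1: a_1=1, p_1 = 1*2 + 1 = 3, q_1 = 1*1 + 0 = 1.
  i=2: a_2=1, p_2 = 1*3 + 2 = 5, q_2 = 1*1 + 1 = 2.
  i=3: a_3=2, p_3 = 2*5 + 3 = 13, q_3 = 2*2 + 1 = 5.
  i=4: a_4=2, p_4 = 2*13 + 5 = 31, q_4 = 2*5 + 2 = 12.
  i=5: a_5=2, p_5 = 2*31 + 13 = 75, q_5 = 2*12 + 5 = 29.
q_5 = 29 > 28, so the last convergent with denominator <= 28 is p_4/q_4 = 31/12.
The closest fraction with denominator <= 28 is either p_4/q_4 or the intermediate fraction (k*p_4 + p_3)/(k*q_4 + q_3) with the largest k >= 1 whose denominator stays <= 28; these approach x as k grows, and every other convergent or intermediate fraction in range is farther away.
Largest k: floor((28 - q_3)/q_4) = floor((28 - 5)/12) = 1.
That gives (1*31 + 13)/(1*12 + 5) = 44/17.
Compare the errors: |x - 31/12| = |75*12 - 31*29|/(29*12) = 1/348, and |x - 44/17| = |75*17 - 44*29|/(29*17) = 1/493.
Cross-multiplying, 1*348 = 348 < 493 = 1*493, so 1/493 is smaller: the intermediate fraction 44/17 is closer to x than 31/12.

44/17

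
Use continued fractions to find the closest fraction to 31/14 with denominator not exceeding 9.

Expand x = 31/14 as a continued fraction with the Euclidean algorithm:
  31 = 2*14 + 3, so a_0 = 2.
  14 = 4*3 + 2, so a_1 = 4.
  3 = 1*2 + 1, so a_2 = 1.
  2 = 2*1 + 0, so a_3 = 2.
so x = [2; 4, 1, 2].
Convergents (p_i = a_i*p_{i-1} + p_{i-2}, q_i = a_i*q_{i-1} + q_{i-2} with p_{-2}=0, p_{-1}=1, q_{-2}=1, q_{-1}=0), until the denominator exceeds 9:
  i=0: a_0=2, p_0 = 2*1 + 0 = 2, q_0 = 2*0 + 1 = 1.
  i=1: a_1=4, p_1 = 4*2 + 1 = 9, q_1 = 4*1 + 0 = 4.
  i=2: a_2=1, p_2 = 1*9 + 2 = 11, q_2 = 1*4 + 1 = 5.
  i=3: a_3=2, p_3 = 2*11 + 9 = 31, q_3 = 2*5 + 4 = 14.
q_3 = 14 > 9, so the last convergent with denominator <= 9 is p_2/q_2 = 11/5.
The closest fraction with denominator <= 9 is either p_2/q_2 or the intermediate fraction (k*p_2 + p_1)/(k*q_2 + q_1) with the largest k >= 1 whose denominator stays <= 9; these approach x as k grows, and every other convergent or intermediate fraction in range is farther away.
Largest k: floor((9 - q_1)/q_2) = floor((9 - 4)/5) = 1.
That gives (1*11 + 9)/(1*5 + 4) = 20/9.
Compare the errors: |x - 11/5| = |31*5 - 11*14|/(14*5) = 1/70, and |x - 20/9| = |31*9 - 20*14|/(14*9) = 1/126.
Cross-multiplying, 1*70 = 70 < 126 = 1*126, so 1/126 is smaller: the intermediate fraction 20/9 is closer to x than 11/5.

20/9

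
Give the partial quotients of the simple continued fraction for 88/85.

[1; 28, 3]

Run the Euclidean algorithm on 88 and 85; the successive quotients are the partial quotients a_0, a_1, ... (each step inverts the fractional part left over by the previous one):
  88 = 1*85 + 3, so a_0 = 1.
  85 = 28*3 + 1, so a_1 = 28.
  3 = 3*1 + 0, so a_2 = 3.
The remainder reaches 0 after 3 divisions, so the expansion has 3 partial quotients, read off in order.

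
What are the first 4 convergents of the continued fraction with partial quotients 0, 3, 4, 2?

Using the convergent recurrence p_i = a_i*p_{i-1} + p_{i-2}, q_i = a_i*q_{i-1} + q_{i-2} with p_{-2}=0, p_{-1}=1, q_{-2}=1, q_{-1}=0:
  i=0: a_0=0, p_0 = 0*1 + 0 = 0, q_0 = 0*0 + 1 = 1.
  i=1: a_1=3, p_1 = 3*0 + 1 = 1, q_1 = 3*1 + 0 = 3.
  i=2: a_2=4, p_2 = 4*1 + 0 = 4, q_2 = 4*3 + 1 = 13.
  i=3: a_3=2, p_3 = 2*4 + 1 = 9, q_3 = 2*13 + 3 = 29.

0/1, 1/3, 4/13, 9/29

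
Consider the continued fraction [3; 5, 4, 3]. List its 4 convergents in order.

3/1, 16/5, 67/21, 217/68

Using the convergent recurrence p_i = a_i*p_{i-1} + p_{i-2}, q_i = a_i*q_{i-1} + q_{i-2} with p_{-2}=0, p_{-1}=1, q_{-2}=1, q_{-1}=0:
  i=0: a_0=3, p_0 = 3*1 + 0 = 3, q_0 = 3*0 + 1 = 1.
  i=1: a_1=5, p_1 = 5*3 + 1 = 16, q_1 = 5*1 + 0 = 5.
  i=2: a_2=4, p_2 = 4*16 + 3 = 67, q_2 = 4*5 + 1 = 21.
  i=3: a_3=3, p_3 = 3*67 + 16 = 217, q_3 = 3*21 + 5 = 68.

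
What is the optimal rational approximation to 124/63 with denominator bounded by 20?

39/20

Expand x = 124/63 as a continued fraction with the Euclidean algorithm:
  124 = 1*63 + 61, so a_0 = 1.
  63 = 1*61 + 2, so a_1 = 1.
  61 = 30*2 + 1, so a_2 = 30.
  2 = 2*1 + 0, so a_3 = 2.
so x = [1; 1, 30, 2].
Convergents (p_i = a_i*p_{i-1} + p_{i-2}, q_i = a_i*q_{i-1} + q_{i-2} with p_{-2}=0, p_{-1}=1, q_{-2}=1, q_{-1}=0), until the denominator exceeds 20:
  i=0: a_0=1, p_0 = 1*1 + 0 = 1, q_0 = 1*0 + 1 = 1.
  i=1: a_1=1, p_1 = 1*1 + 1 = 2, q_1 = 1*1 + 0 = 1.
  i=2: a_2=30, p_2 = 30*2 + 1 = 61, q_2 = 30*1 + 1 = 31.
q_2 = 31 > 20, so the last convergent with denominator <= 20 is p_1/q_1 = 2/1.
The closest fraction with denominator <= 20 is either p_1/q_1 or the intermediate fraction (k*p_1 + p_0)/(k*q_1 + q_0) with the largest k >= 1 whose denominator stays <= 20; these approach x as k grows, and every other convergent or intermediate fraction in range is farther away.
Largest k: floor((20 - q_0)/q_1) = floor((20 - 1)/1) = 19.
That gives (19*2 + 1)/(19*1 + 1) = 39/20.
Compare the errors: |x - 2/1| = |124*1 - 2*63|/(63*1) = 2/63, and |x - 39/20| = |124*20 - 39*63|/(63*20) = 23/1260.
Cross-multiplying, 23*63 = 1449 < 2520 = 2*1260, so 23/1260 is smaller: the intermediate fraction 39/20 is closer to x than 2/1.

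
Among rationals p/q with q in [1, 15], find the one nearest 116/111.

16/15

Expand x = 116/111 as a continued fraction with the Euclidean algorithm:
  116 = 1*111 + 5, so a_0 = 1.
  111 = 22*5 + 1, so a_1 = 22.
  5 = 5*1 + 0, so a_2 = 5.
so x = [1; 22, 5].
Convergents (p_i = a_i*p_{i-1} + p_{i-2}, q_i = a_i*q_{i-1} + q_{i-2} with p_{-2}=0, p_{-1}=1, q_{-2}=1, q_{-1}=0), until the denominator exceeds 15:
  i=0: a_0=1, p_0 = 1*1 + 0 = 1, q_0 = 1*0 + 1 = 1.
  i=1: a_1=22, p_1 = 22*1 + 1 = 23, q_1 = 22*1 + 0 = 22.
q_1 = 22 > 15, so the last convergent with denominator <= 15 is p_0/q_0 = 1/1.
The closest fraction with denominator <= 15 is either p_0/q_0 or the intermediate fraction (k*p_0 + p_{-1})/(k*q_0 + q_{-1}) with the largest k >= 1 whose denominator stays <= 15; these approach x as k grows, and every other convergent or intermediate fraction in range is farther away.
Largest k: floor((15 - q_{-1})/q_0) = floor((15 - 0)/1) = 15 (using the seeds p_{-1} = 1, q_{-1} = 0).
That gives (15*1 + 1)/(15*1 + 0) = 16/15.
Compare the errors: |x - 1/1| = |116*1 - 1*111|/(111*1) = 5/111, and |x - 16/15| = |116*15 - 16*111|/(111*15) = 36/1665.
Cross-multiplying, 36*111 = 3996 < 8325 = 5*1665, so 36/1665 is smaller: the intermediate fraction 16/15 is closer to x than 1/1.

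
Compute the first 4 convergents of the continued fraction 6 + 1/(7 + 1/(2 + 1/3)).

Using the convergent recurrence p_i = a_i*p_{i-1} + p_{i-2}, q_i = a_i*q_{i-1} + q_{i-2} with p_{-2}=0, p_{-1}=1, q_{-2}=1, q_{-1}=0:
  i=0: a_0=6, p_0 = 6*1 + 0 = 6, q_0 = 6*0 + 1 = 1.
  i=1: a_1=7, p_1 = 7*6 + 1 = 43, q_1 = 7*1 + 0 = 7.
  i=2: a_2=2, p_2 = 2*43 + 6 = 92, q_2 = 2*7 + 1 = 15.
  i=3: a_3=3, p_3 = 3*92 + 43 = 319, q_3 = 3*15 + 7 = 52.

6/1, 43/7, 92/15, 319/52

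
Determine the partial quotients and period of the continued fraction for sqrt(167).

Write x_i = (sqrt(167) + m_i)/d_i with (m_0, d_0) = (0, 1). a_0 = floor(sqrt(167)) = 12, since 12^2 = 144 <= 167 < 169 = 13^2.
Iterate m_{i+1} = d_i*a_i - m_i, d_{i+1} = (167 - m_{i+1}^2)/d_i, a_{i+1} = floor((a_0 + m_{i+1})/d_{i+1}):
  m_1 = 1*12 - 0 = 12, d_1 = (167 - 12^2)/1 = 23/1 = 23, a_1 = floor((12 + 12)/23) = 1.
  m_2 = 23*1 - 12 = 11, d_2 = (167 - 11^2)/23 = 46/23 = 2, a_2 = floor((12 + 11)/2) = 11.
  m_3 = 2*11 - 11 = 11, d_3 = (167 - 11^2)/2 = 46/2 = 23, a_3 = floor((12 + 11)/23) = 1.
  m_4 = 23*1 - 11 = 12, d_4 = (167 - 12^2)/23 = 23/23 = 1, a_4 = floor((12 + 12)/1) = 24.
  m_5 = 1*24 - 12 = 12, d_5 = (167 - 12^2)/1 = 23/1 = 23: (m_5, d_5) = (m_1, d_1) = (12, 23), so from here the quotients repeat a_1, ..., a_4; the period length is 4.
Hence the expansion of sqrt(167) is a_0 = 12 followed by the repeating block 1, 11, 1, 24 (period 4).

[12; (1, 11, 1, 24)]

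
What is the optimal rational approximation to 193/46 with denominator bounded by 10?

21/5

Expand x = 193/46 as a continued fraction with the Euclidean algorithm:
  193 = 4*46 + 9, so a_0 = 4.
  46 = 5*9 + 1, so a_1 = 5.
  9 = 9*1 + 0, so a_2 = 9.
so x = [4; 5, 9].
Convergents (p_i = a_i*p_{i-1} + p_{i-2}, q_i = a_i*q_{i-1} + q_{i-2} with p_{-2}=0, p_{-1}=1, q_{-2}=1, q_{-1}=0), until the denominator exceeds 10:
  i=0: a_0=4, p_0 = 4*1 + 0 = 4, q_0 = 4*0 + 1 = 1.
  i=1: a_1=5, p_1 = 5*4 + 1 = 21, q_1 = 5*1 + 0 = 5.
  i=2: a_2=9, p_2 = 9*21 + 4 = 193, q_2 = 9*5 + 1 = 46.
q_2 = 46 > 10, so the last convergent with denominator <= 10 is p_1/q_1 = 21/5.
The closest fraction with denominator <= 10 is either p_1/q_1 or the intermediate fraction (k*p_1 + p_0)/(k*q_1 + q_0) with the largest k >= 1 whose denominator stays <= 10; these approach x as k grows, and every other convergent or intermediate fraction in range is farther away.
Largest k: floor((10 - q_0)/q_1) = floor((10 - 1)/5) = 1.
That gives (1*21 + 4)/(1*5 + 1) = 25/6.
Compare the errors: |x - 21/5| = |193*5 - 21*46|/(46*5) = 1/230, and |x - 25/6| = |193*6 - 25*46|/(46*6) = 8/276.
Cross-multiplying, 1*276 = 276 < 1840 = 8*230, so 1/230 is smaller: the convergent 21/5 is closer to x than 25/6.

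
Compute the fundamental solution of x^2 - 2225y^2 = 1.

First expand sqrt(2225) as a continued fraction. With x_i = (sqrt(2225) + m_i)/d_i and (m_0, d_0) = (0, 1): a_0 = floor(sqrt(2225)) = 47, since 47^2 = 2209 <= 2225 < 2304 = 48^2.
Iterate m_{i+1} = d_i*a_i - m_i, d_{i+1} = (2225 - m_{i+1}^2)/d_i, a_{i+1} = floor((a_0 + m_{i+1})/d_{i+1}):
  m_1 = 1*47 - 0 = 47, d_1 = (2225 - 47^2)/1 = 16/1 = 16, a_1 = floor((47 + 47)/16) = 5.
  m_2 = 16*5 - 47 = 33, d_2 = (2225 - 33^2)/16 = 1136/16 = 71, a_2 = floor((47 + 33)/71) = 1.
  m_3 = 71*1 - 33 = 38, d_3 = (2225 - 38^2)/71 = 781/71 = 11, a_3 = floor((47 + 38)/11) = 7.
  m_4 = 11*7 - 38 = 39, d_4 = (2225 - 39^2)/11 = 704/11 = 64, a_4 = floor((47 + 39)/64) = 1.
  m_5 = 64*1 - 39 = 25, d_5 = (2225 - 25^2)/64 = 1600/64 = 25, a_5 = floor((47 + 25)/25) = 2.
  m_6 = 25*2 - 25 = 25, d_6 = (2225 - 25^2)/25 = 1600/25 = 64, a_6 = floor((47 + 25)/64) = 1.
  m_7 = 64*1 - 25 = 39, d_7 = (2225 - 39^2)/64 = 704/64 = 11, a_7 = floor((47 + 39)/11) = 7.
  m_8 = 11*7 - 39 = 38, d_8 = (2225 - 38^2)/11 = 781/11 = 71, a_8 = floor((47 + 38)/71) = 1.
  m_9 = 71*1 - 38 = 33, d_9 = (2225 - 33^2)/71 = 1136/71 = 16, a_9 = floor((47 + 33)/16) = 5.
  m_10 = 16*5 - 33 = 47, d_10 = (2225 - 47^2)/16 = 16/16 = 1, a_10 = floor((47 + 47)/1) = 94.
  m_11 = 1*94 - 47 = 47, d_11 = (2225 - 47^2)/1 = 16/1 = 16: (m_11, d_11) = (m_1, d_1) = (47, 16), so from here the quotients repeat a_1, ..., a_10; the period length is 10.
So sqrt(2225) = [47; (5, 1, 7, 1, 2, 1, 7, 1, 5, 94)] with period length k = 10.
k is even, so the fundamental solution of x^2 - 2225y^2 = 1 is (p_{k-1}, q_{k-1}) = (p_9, q_9); compute convergents through index 9.
Convergents (p_i = a_i*p_{i-1} + p_{i-2}, q_i = a_i*q_{i-1} + q_{i-2} with p_{-2}=0, p_{-1}=1, q_{-2}=1, q_{-1}=0):
  i=0: a_0=47, p_0 = 47*1 + 0 = 47, q_0 = 47*0 + 1 = 1.
  i=1: a_1=5, p_1 = 5*47 + 1 = 236, q_1 = 5*1 + 0 = 5.
  i=2: a_2=1, p_2 = 1*236 + 47 = 283, q_2 = 1*5 + 1 = 6.
  i=3: a_3=7, p_3 = 7*283 + 236 = 2217, q_3 = 7*6 + 5 = 47.
  i=4: a_4=1, p_4 = 1*2217 + 283 = 2500, q_4 = 1*47 + 6 = 53.
  i=5: a_5=2, p_5 = 2*2500 + 2217 = 7217, q_5 = 2*53 + 47 = 153.
  i=6: a_6=1, p_6 = 1*7217 + 2500 = 9717, q_6 = 1*153 + 53 = 206.
  i=7: a_7=7, p_7 = 7*9717 + 7217 = 75236, q_7 = 7*206 + 153 = 1595.
  i=8: a_8=1, p_8 = 1*75236 + 9717 = 84953, q_8 = 1*1595 + 206 = 1801.
  i=9: a_9=5, p_9 = 5*84953 + 75236 = 500001, q_9 = 5*1801 + 1595 = 10600.
Check: 500001^2 - 2225*10600^2 = 250001000001 - 250001000000 = 1, so (x, y) = (500001, 10600) solves the equation, and by the theorem it is the least positive solution.

(x, y) = (500001, 10600)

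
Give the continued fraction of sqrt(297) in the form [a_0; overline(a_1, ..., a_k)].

Write x_i = (sqrt(297) + m_i)/d_i with (m_0, d_0) = (0, 1). a_0 = floor(sqrt(297)) = 17, since 17^2 = 289 <= 297 < 324 = 18^2.
Iterate m_{i+1} = d_i*a_i - m_i, d_{i+1} = (297 - m_{i+1}^2)/d_i, a_{i+1} = floor((a_0 + m_{i+1})/d_{i+1}):
  m_1 = 1*17 - 0 = 17, d_1 = (297 - 17^2)/1 = 8/1 = 8, a_1 = floor((17 + 17)/8) = 4.
  m_2 = 8*4 - 17 = 15, d_2 = (297 - 15^2)/8 = 72/8 = 9, a_2 = floor((17 + 15)/9) = 3.
  m_3 = 9*3 - 15 = 12, d_3 = (297 - 12^2)/9 = 153/9 = 17, a_3 = floor((17 + 12)/17) = 1.
  m_4 = 17*1 - 12 = 5, d_4 = (297 - 5^2)/17 = 272/17 = 16, a_4 = floor((17 + 5)/16) = 1.
  m_5 = 16*1 - 5 = 11, d_5 = (297 - 11^2)/16 = 176/16 = 11, a_5 = floor((17 + 11)/11) = 2.
  m_6 = 11*2 - 11 = 11, d_6 = (297 - 11^2)/11 = 176/11 = 16, a_6 = floor((17 + 11)/16) = 1.
  m_7 = 16*1 - 11 = 5, d_7 = (297 - 5^2)/16 = 272/16 = 17, a_7 = floor((17 + 5)/17) = 1.
  m_8 = 17*1 - 5 = 12, d_8 = (297 - 12^2)/17 = 153/17 = 9, a_8 = floor((17 + 12)/9) = 3.
  m_9 = 9*3 - 12 = 15, d_9 = (297 - 15^2)/9 = 72/9 = 8, a_9 = floor((17 + 15)/8) = 4.
  m_10 = 8*4 - 15 = 17, d_10 = (297 - 17^2)/8 = 8/8 = 1, a_10 = floor((17 + 17)/1) = 34.
  m_11 = 1*34 - 17 = 17, d_11 = (297 - 17^2)/1 = 8/1 = 8: (m_11, d_11) = (m_1, d_1) = (17, 8), so from here the quotients repeat a_1, ..., a_10; the period length is 10.
Hence the expansion of sqrt(297) is a_0 = 17 followed by the repeating block 4, 3, 1, 1, 2, 1, 1, 3, 4, 34 (period 10).

[17; overline(4, 3, 1, 1, 2, 1, 1, 3, 4, 34)]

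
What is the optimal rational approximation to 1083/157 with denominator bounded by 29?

200/29

Expand x = 1083/157 as a continued fraction with the Euclidean algorithm:
  1083 = 6*157 + 141, so a_0 = 6.
  157 = 1*141 + 16, so a_1 = 1.
  141 = 8*16 + 13, so a_2 = 8.
  16 = 1*13 + 3, so a_3 = 1.
  13 = 4*3 + 1, so a_4 = 4.
  3 = 3*1 + 0, so a_5 = 3.
so x = [6; 1, 8, 1, 4, 3].
Convergents (p_i = a_i*p_{i-1} + p_{i-2}, q_i = a_i*q_{i-1} + q_{i-2} with p_{-2}=0, p_{-1}=1, q_{-2}=1, q_{-1}=0), until the denominator exceeds 29:
  i=0: a_0=6, p_0 = 6*1 + 0 = 6, q_0 = 6*0 + 1 = 1.
  i=1: a_1=1, p_1 = 1*6 + 1 = 7, q_1 = 1*1 + 0 = 1.
  i=2: a_2=8, p_2 = 8*7 + 6 = 62, q_2 = 8*1 + 1 = 9.
  i=3: a_3=1, p_3 = 1*62 + 7 = 69, q_3 = 1*9 + 1 = 10.
  i=4: a_4=4, p_4 = 4*69 + 62 = 338, q_4 = 4*10 + 9 = 49.
q_4 = 49 > 29, so the last convergent with denominator <= 29 is p_3/q_3 = 69/10.
The closest fraction with denominator <= 29 is either p_3/q_3 or the intermediate fraction (k*p_3 + p_2)/(k*q_3 + q_2) with the largest k >= 1 whose denominator stays <= 29; these approach x as k grows, and every other convergent or intermediate fraction in range is farther away.
Largest k: floor((29 - q_2)/q_3) = floor((29 - 9)/10) = 2.
That gives (2*69 + 62)/(2*10 + 9) = 200/29.
Compare the errors: |x - 69/10| = |1083*10 - 69*157|/(157*10) = 3/1570, and |x - 200/29| = |1083*29 - 200*157|/(157*29) = 7/4553.
Cross-multiplying, 7*1570 = 10990 < 13659 = 3*4553, so 7/4553 is smaller: the intermediate fraction 200/29 is closer to x than 69/10.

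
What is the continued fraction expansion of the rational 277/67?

Run the Euclidean algorithm on 277 and 67; the successive quotients are the partial quotients a_0, a_1, ... (each step inverts the fractional part left over by the previous one):
  277 = 4*67 + 9, so a_0 = 4.
  67 = 7*9 + 4, so a_1 = 7.
  9 = 2*4 + 1, so a_2 = 2.
  4 = 4*1 + 0, so a_3 = 4.
The remainder reaches 0 after 4 divisions, so the expansion has 4 partial quotients, read off in order.

[4; 7, 2, 4]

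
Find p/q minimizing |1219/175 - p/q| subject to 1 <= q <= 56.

Expand x = 1219/175 as a continued fraction with the Euclidean algorithm:
  1219 = 6*175 + 169, so a_0 = 6.
  175 = 1*169 + 6, so a_1 = 1.
  169 = 28*6 + 1, so a_2 = 28.
  6 = 6*1 + 0, so a_3 = 6.
so x = [6; 1, 28, 6].
Convergents (p_i = a_i*p_{i-1} + p_{i-2}, q_i = a_i*q_{i-1} + q_{i-2} with p_{-2}=0, p_{-1}=1, q_{-2}=1, q_{-1}=0), until the denominator exceeds 56:
  i=0: a_0=6, p_0 = 6*1 + 0 = 6, q_0 = 6*0 + 1 = 1.
  i=1: a_1=1, p_1 = 1*6 + 1 = 7, q_1 = 1*1 + 0 = 1.
  i=2: a_2=28, p_2 = 28*7 + 6 = 202, q_2 = 28*1 + 1 = 29.
  i=3: a_3=6, p_3 = 6*202 + 7 = 1219, q_3 = 6*29 + 1 = 175.
q_3 = 175 > 56, so the last convergent with denominator <= 56 is p_2/q_2 = 202/29.
The closest fraction with denominator <= 56 is either p_2/q_2 or the intermediate fraction (k*p_2 + p_1)/(k*q_2 + q_1) with the largest k >= 1 whose denominator stays <= 56; these approach x as k grows, and every other convergent or intermediate fraction in range is farther away.
Largest k: floor((56 - q_1)/q_2) = floor((56 - 1)/29) = 1.
That gives (1*202 + 7)/(1*29 + 1) = 209/30.
Compare the errors: |x - 202/29| = |1219*29 - 202*175|/(175*29) = 1/5075, and |x - 209/30| = |1219*30 - 209*175|/(175*30) = 5/5250.
Cross-multiplying, 1*5250 = 5250 < 25375 = 5*5075, so 1/5075 is smaller: the convergent 202/29 is closer to x than 209/30.

202/29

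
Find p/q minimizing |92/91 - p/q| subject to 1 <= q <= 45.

1/1

Expand x = 92/91 as a continued fraction with the Euclidean algorithm:
  92 = 1*91 + 1, so a_0 = 1.
  91 = 91*1 + 0, so a_1 = 91.
so x = [1; 91].
Convergents (p_i = a_i*p_{i-1} + p_{i-2}, q_i = a_i*q_{i-1} + q_{i-2} with p_{-2}=0, p_{-1}=1, q_{-2}=1, q_{-1}=0), until the denominator exceeds 45:
  i=0: a_0=1, p_0 = 1*1 + 0 = 1, q_0 = 1*0 + 1 = 1.
  i=1: a_1=91, p_1 = 91*1 + 1 = 92, q_1 = 91*1 + 0 = 91.
q_1 = 91 > 45, so the last convergent with denominator <= 45 is p_0/q_0 = 1/1.
The closest fraction with denominator <= 45 is either p_0/q_0 or the intermediate fraction (k*p_0 + p_{-1})/(k*q_0 + q_{-1}) with the largest k >= 1 whose denominator stays <= 45; these approach x as k grows, and every other convergent or intermediate fraction in range is farther away.
Largest k: floor((45 - q_{-1})/q_0) = floor((45 - 0)/1) = 45 (using the seeds p_{-1} = 1, q_{-1} = 0).
That gives (45*1 + 1)/(45*1 + 0) = 46/45.
Compare the errors: |x - 1/1| = |92*1 - 1*91|/(91*1) = 1/91, and |x - 46/45| = |92*45 - 46*91|/(91*45) = 46/4095.
Cross-multiplying, 1*4095 = 4095 < 4186 = 46*91, so 1/91 is smaller: the convergent 1/1 is closer to x than 46/45.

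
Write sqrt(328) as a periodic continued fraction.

Write x_i = (sqrt(328) + m_i)/d_i with (m_0, d_0) = (0, 1). a_0 = floor(sqrt(328)) = 18, since 18^2 = 324 <= 328 < 361 = 19^2.
Iterate m_{i+1} = d_i*a_i - m_i, d_{i+1} = (328 - m_{i+1}^2)/d_i, a_{i+1} = floor((a_0 + m_{i+1})/d_{i+1}):
  m_1 = 1*18 - 0 = 18, d_1 = (328 - 18^2)/1 = 4/1 = 4, a_1 = floor((18 + 18)/4) = 9.
  m_2 = 4*9 - 18 = 18, d_2 = (328 - 18^2)/4 = 4/4 = 1, a_2 = floor((18 + 18)/1) = 36.
  m_3 = 1*36 - 18 = 18, d_3 = (328 - 18^2)/1 = 4/1 = 4: (m_3, d_3) = (m_1, d_1) = (18, 4), so from here the quotients repeat a_1, a_2; the period length is 2.
Hence the expansion of sqrt(328) is a_0 = 18 followed by the repeating block 9, 36 (period 2).

[18; (9, 36)]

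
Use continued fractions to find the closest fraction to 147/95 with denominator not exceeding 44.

65/42

Expand x = 147/95 as a continued fraction with the Euclidean algorithm:
  147 = 1*95 + 52, so a_0 = 1.
  95 = 1*52 + 43, so a_1 = 1.
  52 = 1*43 + 9, so a_2 = 1.
  43 = 4*9 + 7, so a_3 = 4.
  9 = 1*7 + 2, so a_4 = 1.
  7 = 3*2 + 1, so a_5 = 3.
  2 = 2*1 + 0, so a_6 = 2.
so x = [1; 1, 1, 4, 1, 3, 2].
Convergents (p_i = a_i*p_{i-1} + p_{i-2}, q_i = a_i*q_{i-1} + q_{i-2} with p_{-2}=0, p_{-1}=1, q_{-2}=1, q_{-1}=0), until the denominator exceeds 44:
  i=0: a_0=1, p_0 = 1*1 + 0 = 1, q_0 = 1*0 + 1 = 1.
  i=1: a_1=1, p_1 = 1*1 + 1 = 2, q_1 = 1*1 + 0 = 1.
  i=2: a_2=1, p_2 = 1*2 + 1 = 3, q_2 = 1*1 + 1 = 2.
  i=3: a_3=4, p_3 = 4*3 + 2 = 14, q_3 = 4*2 + 1 = 9.
  i=4: a_4=1, p_4 = 1*14 + 3 = 17, q_4 = 1*9 + 2 = 11.
  i=5: a_5=3, p_5 = 3*17 + 14 = 65, q_5 = 3*11 + 9 = 42.
  i=6: a_6=2, p_6 = 2*65 + 17 = 147, q_6 = 2*42 + 11 = 95.
q_6 = 95 > 44, so the last convergent with denominator <= 44 is p_5/q_5 = 65/42.
The closest fraction with denominator <= 44 is either p_5/q_5 or the intermediate fraction (k*p_5 + p_4)/(k*q_5 + q_4) with the largest k >= 1 whose denominator stays <= 44; these approach x as k grows, and every other convergent or intermediate fraction in range is farther away.
Largest k: floor((44 - q_4)/q_5) = floor((44 - 11)/42) = 0.
Since k = 0, no intermediate fraction beyond p_5/q_5 has denominator <= 44, so the convergent 65/42 is the closest (its error is |147*42 - 65*95|/(95*42) = 1/3990).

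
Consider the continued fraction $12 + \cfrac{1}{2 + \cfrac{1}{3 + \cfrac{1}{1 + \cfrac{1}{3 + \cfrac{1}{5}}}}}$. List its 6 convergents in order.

12/1, 25/2, 87/7, 112/9, 423/34, 2227/179

Using the convergent recurrence p_i = a_i*p_{i-1} + p_{i-2}, q_i = a_i*q_{i-1} + q_{i-2} with p_{-2}=0, p_{-1}=1, q_{-2}=1, q_{-1}=0:
  i=0: a_0=12, p_0 = 12*1 + 0 = 12, q_0 = 12*0 + 1 = 1.
  i=1: a_1=2, p_1 = 2*12 + 1 = 25, q_1 = 2*1 + 0 = 2.
  i=2: a_2=3, p_2 = 3*25 + 12 = 87, q_2 = 3*2 + 1 = 7.
  i=3: a_3=1, p_3 = 1*87 + 25 = 112, q_3 = 1*7 + 2 = 9.
  i=4: a_4=3, p_4 = 3*112 + 87 = 423, q_4 = 3*9 + 7 = 34.
  i=5: a_5=5, p_5 = 5*423 + 112 = 2227, q_5 = 5*34 + 9 = 179.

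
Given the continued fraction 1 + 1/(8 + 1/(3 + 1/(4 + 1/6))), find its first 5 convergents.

Using the convergent recurrence p_i = a_i*p_{i-1} + p_{i-2}, q_i = a_i*q_{i-1} + q_{i-2} with p_{-2}=0, p_{-1}=1, q_{-2}=1, q_{-1}=0:
  i=0: a_0=1, p_0 = 1*1 + 0 = 1, q_0 = 1*0 + 1 = 1.
  i=1: a_1=8, p_1 = 8*1 + 1 = 9, q_1 = 8*1 + 0 = 8.
  i=2: a_2=3, p_2 = 3*9 + 1 = 28, q_2 = 3*8 + 1 = 25.
  i=3: a_3=4, p_3 = 4*28 + 9 = 121, q_3 = 4*25 + 8 = 108.
  i=4: a_4=6, p_4 = 6*121 + 28 = 754, q_4 = 6*108 + 25 = 673.

1/1, 9/8, 28/25, 121/108, 754/673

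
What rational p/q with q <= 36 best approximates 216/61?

Expand x = 216/61 as a continued fraction with the Euclidean algorithm:
  216 = 3*61 + 33, so a_0 = 3.
  61 = 1*33 + 28, so a_1 = 1.
  33 = 1*28 + 5, so a_2 = 1.
  28 = 5*5 + 3, so a_3 = 5.
  5 = 1*3 + 2, so a_4 = 1.
  3 = 1*2 + 1, so a_5 = 1.
  2 = 2*1 + 0, so a_6 = 2.
so x = [3; 1, 1, 5, 1, 1, 2].
Convergents (p_i = a_i*p_{i-1} + p_{i-2}, q_i = a_i*q_{i-1} + q_{i-2} with p_{-2}=0, p_{-1}=1, q_{-2}=1, q_{-1}=0), until the denominator exceeds 36:
  i=0: a_0=3, p_0 = 3*1 + 0 = 3, q_0 = 3*0 + 1 = 1.
  i=1: a_1=1, p_1 = 1*3 + 1 = 4, q_1 = 1*1 + 0 = 1.
  i=2: a_2=1, p_2 = 1*4 + 3 = 7, q_2 = 1*1 + 1 = 2.
  i=3: a_3=5, p_3 = 5*7 + 4 = 39, q_3 = 5*2 + 1 = 11.
  i=4: a_4=1, p_4 = 1*39 + 7 = 46, q_4 = 1*11 + 2 = 13.
  i=5: a_5=1, p_5 = 1*46 + 39 = 85, q_5 = 1*13 + 11 = 24.
  i=6: a_6=2, p_6 = 2*85 + 46 = 216, q_6 = 2*24 + 13 = 61.
q_6 = 61 > 36, so the last convergent with denominator <= 36 is p_5/q_5 = 85/24.
The closest fraction with denominator <= 36 is either p_5/q_5 or the intermediate fraction (k*p_5 + p_4)/(k*q_5 + q_4) with the largest k >= 1 whose denominator stays <= 36; these approach x as k grows, and every other convergent or intermediate fraction in range is farther away.
Largest k: floor((36 - q_4)/q_5) = floor((36 - 13)/24) = 0.
Since k = 0, no intermediate fraction beyond p_5/q_5 has denominator <= 36, so the convergent 85/24 is the closest (its error is |216*24 - 85*61|/(61*24) = 1/1464).

85/24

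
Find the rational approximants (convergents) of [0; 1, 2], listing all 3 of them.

Using the convergent recurrence p_i = a_i*p_{i-1} + p_{i-2}, q_i = a_i*q_{i-1} + q_{i-2} with p_{-2}=0, p_{-1}=1, q_{-2}=1, q_{-1}=0:
  i=0: a_0=0, p_0 = 0*1 + 0 = 0, q_0 = 0*0 + 1 = 1.
  i=1: a_1=1, p_1 = 1*0 + 1 = 1, q_1 = 1*1 + 0 = 1.
  i=2: a_2=2, p_2 = 2*1 + 0 = 2, q_2 = 2*1 + 1 = 3.

0/1, 1/1, 2/3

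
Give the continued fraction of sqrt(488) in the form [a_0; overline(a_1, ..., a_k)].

Write x_i = (sqrt(488) + m_i)/d_i with (m_0, d_0) = (0, 1). a_0 = floor(sqrt(488)) = 22, since 22^2 = 484 <= 488 < 529 = 23^2.
Iterate m_{i+1} = d_i*a_i - m_i, d_{i+1} = (488 - m_{i+1}^2)/d_i, a_{i+1} = floor((a_0 + m_{i+1})/d_{i+1}):
  m_1 = 1*22 - 0 = 22, d_1 = (488 - 22^2)/1 = 4/1 = 4, a_1 = floor((22 + 22)/4) = 11.
  m_2 = 4*11 - 22 = 22, d_2 = (488 - 22^2)/4 = 4/4 = 1, a_2 = floor((22 + 22)/1) = 44.
  m_3 = 1*44 - 22 = 22, d_3 = (488 - 22^2)/1 = 4/1 = 4: (m_3, d_3) = (m_1, d_1) = (22, 4), so from here the quotients repeat a_1, a_2; the period length is 2.
Hence the expansion of sqrt(488) is a_0 = 22 followed by the repeating block 11, 44 (period 2).

[22; overline(11, 44)]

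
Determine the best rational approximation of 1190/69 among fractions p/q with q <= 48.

776/45

Expand x = 1190/69 as a continued fraction with the Euclidean algorithm:
  1190 = 17*69 + 17, so a_0 = 17.
  69 = 4*17 + 1, so a_1 = 4.
  17 = 17*1 + 0, so a_2 = 17.
so x = [17; 4, 17].
Convergents (p_i = a_i*p_{i-1} + p_{i-2}, q_i = a_i*q_{i-1} + q_{i-2} with p_{-2}=0, p_{-1}=1, q_{-2}=1, q_{-1}=0), until the denominator exceeds 48:
  i=0: a_0=17, p_0 = 17*1 + 0 = 17, q_0 = 17*0 + 1 = 1.
  i=1: a_1=4, p_1 = 4*17 + 1 = 69, q_1 = 4*1 + 0 = 4.
  i=2: a_2=17, p_2 = 17*69 + 17 = 1190, q_2 = 17*4 + 1 = 69.
q_2 = 69 > 48, so the last convergent with denominator <= 48 is p_1/q_1 = 69/4.
The closest fraction with denominator <= 48 is either p_1/q_1 or the intermediate fraction (k*p_1 + p_0)/(k*q_1 + q_0) with the largest k >= 1 whose denominator stays <= 48; these approach x as k grows, and every other convergent or intermediate fraction in range is farther away.
Largest k: floor((48 - q_0)/q_1) = floor((48 - 1)/4) = 11.
That gives (11*69 + 17)/(11*4 + 1) = 776/45.
Compare the errors: |x - 69/4| = |1190*4 - 69*69|/(69*4) = 1/276, and |x - 776/45| = |1190*45 - 776*69|/(69*45) = 6/3105.
Cross-multiplying, 6*276 = 1656 < 3105 = 1*3105, so 6/3105 is smaller: the intermediate fraction 776/45 is closer to x than 69/4.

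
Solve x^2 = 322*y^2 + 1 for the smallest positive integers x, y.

(x, y) = (323, 18)

First expand sqrt(322) as a continued fraction. With x_i = (sqrt(322) + m_i)/d_i and (m_0, d_0) = (0, 1): a_0 = floor(sqrt(322)) = 17, since 17^2 = 289 <= 322 < 324 = 18^2.
Iterate m_{i+1} = d_i*a_i - m_i, d_{i+1} = (322 - m_{i+1}^2)/d_i, a_{i+1} = floor((a_0 + m_{i+1})/d_{i+1}):
  m_1 = 1*17 - 0 = 17, d_1 = (322 - 17^2)/1 = 33/1 = 33, a_1 = floor((17 + 17)/33) = 1.
  m_2 = 33*1 - 17 = 16, d_2 = (322 - 16^2)/33 = 66/33 = 2, a_2 = floor((17 + 16)/2) = 16.
  m_3 = 2*16 - 16 = 16, d_3 = (322 - 16^2)/2 = 66/2 = 33, a_3 = floor((17 + 16)/33) = 1.
  m_4 = 33*1 - 16 = 17, d_4 = (322 - 17^2)/33 = 33/33 = 1, a_4 = floor((17 + 17)/1) = 34.
  m_5 = 1*34 - 17 = 17, d_5 = (322 - 17^2)/1 = 33/1 = 33: (m_5, d_5) = (m_1, d_1) = (17, 33), so from here the quotients repeat a_1, ..., a_4; the period length is 4.
So sqrt(322) = [17; (1, 16, 1, 34)] with period length k = 4.
k is even, so the fundamental solution of x^2 - 322y^2 = 1 is (p_{k-1}, q_{k-1}) = (p_3, q_3); compute convergents through index 3.
Convergents (p_i = a_i*p_{i-1} + p_{i-2}, q_i = a_i*q_{i-1} + q_{i-2} with p_{-2}=0, p_{-1}=1, q_{-2}=1, q_{-1}=0):
  i=0: a_0=17, p_0 = 17*1 + 0 = 17, q_0 = 17*0 + 1 = 1.
  i=1: a_1=1, p_1 = 1*17 + 1 = 18, q_1 = 1*1 + 0 = 1.
  i=2: a_2=16, p_2 = 16*18 + 17 = 305, q_2 = 16*1 + 1 = 17.
  i=3: a_3=1, p_3 = 1*305 + 18 = 323, q_3 = 1*17 + 1 = 18.
Check: 323^2 - 322*18^2 = 104329 - 104328 = 1, so (x, y) = (323, 18) solves the equation, and by the theorem it is the least positive solution.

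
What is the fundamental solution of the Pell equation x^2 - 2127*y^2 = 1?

(x, y) = (6365401, 138020)

First expand sqrt(2127) as a continued fraction. With x_i = (sqrt(2127) + m_i)/d_i and (m_0, d_0) = (0, 1): a_0 = floor(sqrt(2127)) = 46, since 46^2 = 2116 <= 2127 < 2209 = 47^2.
Iterate m_{i+1} = d_i*a_i - m_i, d_{i+1} = (2127 - m_{i+1}^2)/d_i, a_{i+1} = floor((a_0 + m_{i+1})/d_{i+1}):
  m_1 = 1*46 - 0 = 46, d_1 = (2127 - 46^2)/1 = 11/1 = 11, a_1 = floor((46 + 46)/11) = 8.
  m_2 = 11*8 - 46 = 42, d_2 = (2127 - 42^2)/11 = 363/11 = 33, a_2 = floor((46 + 42)/33) = 2.
  m_3 = 33*2 - 42 = 24, d_3 = (2127 - 24^2)/33 = 1551/33 = 47, a_3 = floor((46 + 24)/47) = 1.
  m_4 = 47*1 - 24 = 23, d_4 = (2127 - 23^2)/47 = 1598/47 = 34, a_4 = floor((46 + 23)/34) = 2.
  m_5 = 34*2 - 23 = 45, d_5 = (2127 - 45^2)/34 = 102/34 = 3, a_5 = floor((46 + 45)/3) = 30.
  m_6 = 3*30 - 45 = 45, d_6 = (2127 - 45^2)/3 = 102/3 = 34, a_6 = floor((46 + 45)/34) = 2.
  m_7 = 34*2 - 45 = 23, d_7 = (2127 - 23^2)/34 = 1598/34 = 47, a_7 = floor((46 + 23)/47) = 1.
  m_8 = 47*1 - 23 = 24, d_8 = (2127 - 24^2)/47 = 1551/47 = 33, a_8 = floor((46 + 24)/33) = 2.
  m_9 = 33*2 - 24 = 42, d_9 = (2127 - 42^2)/33 = 363/33 = 11, a_9 = floor((46 + 42)/11) = 8.
  m_10 = 11*8 - 42 = 46, d_10 = (2127 - 46^2)/11 = 11/11 = 1, a_10 = floor((46 + 46)/1) = 92.
  m_11 = 1*92 - 46 = 46, d_11 = (2127 - 46^2)/1 = 11/1 = 11: (m_11, d_11) = (m_1, d_1) = (46, 11), so from here the quotients repeat a_1, ..., a_10; the period length is 10.
So sqrt(2127) = [46; (8, 2, 1, 2, 30, 2, 1, 2, 8, 92)] with period length k = 10.
k is even, so the fundamental solution of x^2 - 2127y^2 = 1 is (p_{k-1}, q_{k-1}) = (p_9, q_9); compute convergents through index 9.
Convergents (p_i = a_i*p_{i-1} + p_{i-2}, q_i = a_i*q_{i-1} + q_{i-2} with p_{-2}=0, p_{-1}=1, q_{-2}=1, q_{-1}=0):
  i=0: a_0=46, p_0 = 46*1 + 0 = 46, q_0 = 46*0 + 1 = 1.
  i=1: a_1=8, p_1 = 8*46 + 1 = 369, q_1 = 8*1 + 0 = 8.
  i=2: a_2=2, p_2 = 2*369 + 46 = 784, q_2 = 2*8 + 1 = 17.
  i=3: a_3=1, p_3 = 1*784 + 369 = 1153, q_3 = 1*17 + 8 = 25.
  i=4: a_4=2, p_4 = 2*1153 + 784 = 3090, q_4 = 2*25 + 17 = 67.
  i=5: a_5=30, p_5 = 30*3090 + 1153 = 93853, q_5 = 30*67 + 25 = 2035.
  i=6: a_6=2, p_6 = 2*93853 + 3090 = 190796, q_6 = 2*2035 + 67 = 4137.
  i=7: a_7=1, p_7 = 1*190796 + 93853 = 284649, q_7 = 1*4137 + 2035 = 6172.
  i=8: a_8=2, p_8 = 2*284649 + 190796 = 760094, q_8 = 2*6172 + 4137 = 16481.
  i=9: a_9=8, p_9 = 8*760094 + 284649 = 6365401, q_9 = 8*16481 + 6172 = 138020.
Check: 6365401^2 - 2127*138020^2 = 40518329890801 - 40518329890800 = 1, so (x, y) = (6365401, 138020) solves the equation, and by the theorem it is the least positive solution.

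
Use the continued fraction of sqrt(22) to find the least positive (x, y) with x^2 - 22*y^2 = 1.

First expand sqrt(22) as a continued fraction. With x_i = (sqrt(22) + m_i)/d_i and (m_0, d_0) = (0, 1): a_0 = floor(sqrt(22)) = 4, since 4^2 = 16 <= 22 < 25 = 5^2.
Iterate m_{i+1} = d_i*a_i - m_i, d_{i+1} = (22 - m_{i+1}^2)/d_i, a_{i+1} = floor((a_0 + m_{i+1})/d_{i+1}):
  m_1 = 1*4 - 0 = 4, d_1 = (22 - 4^2)/1 = 6/1 = 6, a_1 = floor((4 + 4)/6) = 1.
  m_2 = 6*1 - 4 = 2, d_2 = (22 - 2^2)/6 = 18/6 = 3, a_2 = floor((4 + 2)/3) = 2.
  m_3 = 3*2 - 2 = 4, d_3 = (22 - 4^2)/3 = 6/3 = 2, a_3 = floor((4 + 4)/2) = 4.
  m_4 = 2*4 - 4 = 4, d_4 = (22 - 4^2)/2 = 6/2 = 3, a_4 = floor((4 + 4)/3) = 2.
  m_5 = 3*2 - 4 = 2, d_5 = (22 - 2^2)/3 = 18/3 = 6, a_5 = floor((4 + 2)/6) = 1.
  m_6 = 6*1 - 2 = 4, d_6 = (22 - 4^2)/6 = 6/6 = 1, a_6 = floor((4 + 4)/1) = 8.
  m_7 = 1*8 - 4 = 4, d_7 = (22 - 4^2)/1 = 6/1 = 6: (m_7, d_7) = (m_1, d_1) = (4, 6), so from here the quotients repeat a_1, ..., a_6; the period length is 6.
So sqrt(22) = [4; (1, 2, 4, 2, 1, 8)] with period length k = 6.
k is even, so the fundamental solution of x^2 - 22y^2 = 1 is (p_{k-1}, q_{k-1}) = (p_5, q_5); compute convergents through index 5.
Convergents (p_i = a_i*p_{i-1} + p_{i-2}, q_i = a_i*q_{i-1} + q_{i-2} with p_{-2}=0, p_{-1}=1, q_{-2}=1, q_{-1}=0):
  i=0: a_0=4, p_0 = 4*1 + 0 = 4, q_0 = 4*0 + 1 = 1.
  i=1: a_1=1, p_1 = 1*4 + 1 = 5, q_1 = 1*1 + 0 = 1.
  i=2: a_2=2, p_2 = 2*5 + 4 = 14, q_2 = 2*1 + 1 = 3.
  i=3: a_3=4, p_3 = 4*14 + 5 = 61, q_3 = 4*3 + 1 = 13.
  i=4: a_4=2, p_4 = 2*61 + 14 = 136, q_4 = 2*13 + 3 = 29.
  i=5: a_5=1, p_5 = 1*136 + 61 = 197, q_5 = 1*29 + 13 = 42.
Check: 197^2 - 22*42^2 = 38809 - 38808 = 1, so (x, y) = (197, 42) solves the equation, and by the theorem it is the least positive solution.

(x, y) = (197, 42)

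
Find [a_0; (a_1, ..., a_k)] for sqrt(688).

[26; (4, 2, 1, 5, 7, 3, 7, 5, 1, 2, 4, 52)]

Write x_i = (sqrt(688) + m_i)/d_i with (m_0, d_0) = (0, 1). a_0 = floor(sqrt(688)) = 26, since 26^2 = 676 <= 688 < 729 = 27^2.
Iterate m_{i+1} = d_i*a_i - m_i, d_{i+1} = (688 - m_{i+1}^2)/d_i, a_{i+1} = floor((a_0 + m_{i+1})/d_{i+1}):
  m_1 = 1*26 - 0 = 26, d_1 = (688 - 26^2)/1 = 12/1 = 12, a_1 = floor((26 + 26)/12) = 4.
  m_2 = 12*4 - 26 = 22, d_2 = (688 - 22^2)/12 = 204/12 = 17, a_2 = floor((26 + 22)/17) = 2.
  m_3 = 17*2 - 22 = 12, d_3 = (688 - 12^2)/17 = 544/17 = 32, a_3 = floor((26 + 12)/32) = 1.
  m_4 = 32*1 - 12 = 20, d_4 = (688 - 20^2)/32 = 288/32 = 9, a_4 = floor((26 + 20)/9) = 5.
  m_5 = 9*5 - 20 = 25, d_5 = (688 - 25^2)/9 = 63/9 = 7, a_5 = floor((26 + 25)/7) = 7.
  m_6 = 7*7 - 25 = 24, d_6 = (688 - 24^2)/7 = 112/7 = 16, a_6 = floor((26 + 24)/16) = 3.
  m_7 = 16*3 - 24 = 24, d_7 = (688 - 24^2)/16 = 112/16 = 7, a_7 = floor((26 + 24)/7) = 7.
  m_8 = 7*7 - 24 = 25, d_8 = (688 - 25^2)/7 = 63/7 = 9, a_8 = floor((26 + 25)/9) = 5.
  m_9 = 9*5 - 25 = 20, d_9 = (688 - 20^2)/9 = 288/9 = 32, a_9 = floor((26 + 20)/32) = 1.
  m_10 = 32*1 - 20 = 12, d_10 = (688 - 12^2)/32 = 544/32 = 17, a_10 = floor((26 + 12)/17) = 2.
  m_11 = 17*2 - 12 = 22, d_11 = (688 - 22^2)/17 = 204/17 = 12, a_11 = floor((26 + 22)/12) = 4.
  m_12 = 12*4 - 22 = 26, d_12 = (688 - 26^2)/12 = 12/12 = 1, a_12 = floor((26 + 26)/1) = 52.
  m_13 = 1*52 - 26 = 26, d_13 = (688 - 26^2)/1 = 12/1 = 12: (m_13, d_13) = (m_1, d_1) = (26, 12), so from here the quotients repeat a_1, ..., a_12; the period length is 12.
Hence the expansion of sqrt(688) is a_0 = 26 followed by the repeating block 4, 2, 1, 5, 7, 3, 7, 5, 1, 2, 4, 52 (period 12).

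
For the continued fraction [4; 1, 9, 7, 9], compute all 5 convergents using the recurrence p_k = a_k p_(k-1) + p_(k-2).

4/1, 5/1, 49/10, 348/71, 3181/649

Using the convergent recurrence p_i = a_i*p_{i-1} + p_{i-2}, q_i = a_i*q_{i-1} + q_{i-2} with p_{-2}=0, p_{-1}=1, q_{-2}=1, q_{-1}=0:
  i=0: a_0=4, p_0 = 4*1 + 0 = 4, q_0 = 4*0 + 1 = 1.
  i=1: a_1=1, p_1 = 1*4 + 1 = 5, q_1 = 1*1 + 0 = 1.
  i=2: a_2=9, p_2 = 9*5 + 4 = 49, q_2 = 9*1 + 1 = 10.
  i=3: a_3=7, p_3 = 7*49 + 5 = 348, q_3 = 7*10 + 1 = 71.
  i=4: a_4=9, p_4 = 9*348 + 49 = 3181, q_4 = 9*71 + 10 = 649.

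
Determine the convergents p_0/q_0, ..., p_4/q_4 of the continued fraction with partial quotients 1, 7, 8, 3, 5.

1/1, 8/7, 65/57, 203/178, 1080/947

Using the convergent recurrence p_i = a_i*p_{i-1} + p_{i-2}, q_i = a_i*q_{i-1} + q_{i-2} with p_{-2}=0, p_{-1}=1, q_{-2}=1, q_{-1}=0:
  i=0: a_0=1, p_0 = 1*1 + 0 = 1, q_0 = 1*0 + 1 = 1.
  i=1: a_1=7, p_1 = 7*1 + 1 = 8, q_1 = 7*1 + 0 = 7.
  i=2: a_2=8, p_2 = 8*8 + 1 = 65, q_2 = 8*7 + 1 = 57.
  i=3: a_3=3, p_3 = 3*65 + 8 = 203, q_3 = 3*57 + 7 = 178.
  i=4: a_4=5, p_4 = 5*203 + 65 = 1080, q_4 = 5*178 + 57 = 947.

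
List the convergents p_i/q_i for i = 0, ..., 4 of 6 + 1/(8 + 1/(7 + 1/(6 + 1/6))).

Using the convergent recurrence p_i = a_i*p_{i-1} + p_{i-2}, q_i = a_i*q_{i-1} + q_{i-2} with p_{-2}=0, p_{-1}=1, q_{-2}=1, q_{-1}=0:
  i=0: a_0=6, p_0 = 6*1 + 0 = 6, q_0 = 6*0 + 1 = 1.
  i=1: a_1=8, p_1 = 8*6 + 1 = 49, q_1 = 8*1 + 0 = 8.
  i=2: a_2=7, p_2 = 7*49 + 6 = 349, q_2 = 7*8 + 1 = 57.
  i=3: a_3=6, p_3 = 6*349 + 49 = 2143, q_3 = 6*57 + 8 = 350.
  i=4: a_4=6, p_4 = 6*2143 + 349 = 13207, q_4 = 6*350 + 57 = 2157.

6/1, 49/8, 349/57, 2143/350, 13207/2157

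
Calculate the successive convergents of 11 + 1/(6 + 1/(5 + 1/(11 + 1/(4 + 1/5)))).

Using the convergent recurrence p_i = a_i*p_{i-1} + p_{i-2}, q_i = a_i*q_{i-1} + q_{i-2} with p_{-2}=0, p_{-1}=1, q_{-2}=1, q_{-1}=0:
  i=0: a_0=11, p_0 = 11*1 + 0 = 11, q_0 = 11*0 + 1 = 1.
  i=1: a_1=6, p_1 = 6*11 + 1 = 67, q_1 = 6*1 + 0 = 6.
  i=2: a_2=5, p_2 = 5*67 + 11 = 346, q_2 = 5*6 + 1 = 31.
  i=3: a_3=11, p_3 = 11*346 + 67 = 3873, q_3 = 11*31 + 6 = 347.
  i=4: a_4=4, p_4 = 4*3873 + 346 = 15838, q_4 = 4*347 + 31 = 1419.
  i=5: a_5=5, p_5 = 5*15838 + 3873 = 83063, q_5 = 5*1419 + 347 = 7442.

11/1, 67/6, 346/31, 3873/347, 15838/1419, 83063/7442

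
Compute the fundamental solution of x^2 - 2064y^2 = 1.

(x, y) = (16855, 371)

First expand sqrt(2064) as a continued fraction. With x_i = (sqrt(2064) + m_i)/d_i and (m_0, d_0) = (0, 1): a_0 = floor(sqrt(2064)) = 45, since 45^2 = 2025 <= 2064 < 2116 = 46^2.
Iterate m_{i+1} = d_i*a_i - m_i, d_{i+1} = (2064 - m_{i+1}^2)/d_i, a_{i+1} = floor((a_0 + m_{i+1})/d_{i+1}):
  m_1 = 1*45 - 0 = 45, d_1 = (2064 - 45^2)/1 = 39/1 = 39, a_1 = floor((45 + 45)/39) = 2.
  m_2 = 39*2 - 45 = 33, d_2 = (2064 - 33^2)/39 = 975/39 = 25, a_2 = floor((45 + 33)/25) = 3.
  m_3 = 25*3 - 33 = 42, d_3 = (2064 - 42^2)/25 = 300/25 = 12, a_3 = floor((45 + 42)/12) = 7.
  m_4 = 12*7 - 42 = 42, d_4 = (2064 - 42^2)/12 = 300/12 = 25, a_4 = floor((45 + 42)/25) = 3.
  m_5 = 25*3 - 42 = 33, d_5 = (2064 - 33^2)/25 = 975/25 = 39, a_5 = floor((45 + 33)/39) = 2.
  m_6 = 39*2 - 33 = 45, d_6 = (2064 - 45^2)/39 = 39/39 = 1, a_6 = floor((45 + 45)/1) = 90.
  m_7 = 1*90 - 45 = 45, d_7 = (2064 - 45^2)/1 = 39/1 = 39: (m_7, d_7) = (m_1, d_1) = (45, 39), so from here the quotients repeat a_1, ..., a_6; the period length is 6.
So sqrt(2064) = [45; (2, 3, 7, 3, 2, 90)] with period length k = 6.
k is even, so the fundamental solution of x^2 - 2064y^2 = 1 is (p_{k-1}, q_{k-1}) = (p_5, q_5); compute convergents through index 5.
Convergents (p_i = a_i*p_{i-1} + p_{i-2}, q_i = a_i*q_{i-1} + q_{i-2} with p_{-2}=0, p_{-1}=1, q_{-2}=1, q_{-1}=0):
  i=0: a_0=45, p_0 = 45*1 + 0 = 45, q_0 = 45*0 + 1 = 1.
  i=1: a_1=2, p_1 = 2*45 + 1 = 91, q_1 = 2*1 + 0 = 2.
  i=2: a_2=3, p_2 = 3*91 + 45 = 318, q_2 = 3*2 + 1 = 7.
  i=3: a_3=7, p_3 = 7*318 + 91 = 2317, q_3 = 7*7 + 2 = 51.
  i=4: a_4=3, p_4 = 3*2317 + 318 = 7269, q_4 = 3*51 + 7 = 160.
  i=5: a_5=2, p_5 = 2*7269 + 2317 = 16855, q_5 = 2*160 + 51 = 371.
Check: 16855^2 - 2064*371^2 = 284091025 - 284091024 = 1, so (x, y) = (16855, 371) solves the equation, and by the theorem it is the least positive solution.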